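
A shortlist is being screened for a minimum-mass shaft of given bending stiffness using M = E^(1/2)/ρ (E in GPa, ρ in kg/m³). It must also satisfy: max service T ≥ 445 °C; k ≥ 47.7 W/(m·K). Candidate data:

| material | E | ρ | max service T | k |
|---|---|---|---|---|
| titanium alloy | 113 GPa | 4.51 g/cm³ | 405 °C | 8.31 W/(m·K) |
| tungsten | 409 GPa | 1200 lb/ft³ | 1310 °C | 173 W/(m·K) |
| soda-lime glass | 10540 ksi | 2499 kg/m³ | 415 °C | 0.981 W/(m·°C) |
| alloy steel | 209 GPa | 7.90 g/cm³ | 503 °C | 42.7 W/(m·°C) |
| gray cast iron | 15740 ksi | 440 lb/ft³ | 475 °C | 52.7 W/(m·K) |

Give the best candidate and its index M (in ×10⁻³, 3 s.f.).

Screen on constraints: max service T ≥ 445 °C; k ≥ 47.7 W/(m·K). Survivors: tungsten, gray cast iron.
Convert each candidate to consistent units, then evaluate M:
  tungsten: E = 409.0 GPa, ρ = 19220 kg/m³
  gray cast iron: E = 108.5 GPa, ρ = 7048 kg/m³
  gray cast iron: M = 1.48×10⁻³
  tungsten: M = 1.05×10⁻³
Highest index: gray cast iron.

gray cast iron, M = 1.48×10⁻³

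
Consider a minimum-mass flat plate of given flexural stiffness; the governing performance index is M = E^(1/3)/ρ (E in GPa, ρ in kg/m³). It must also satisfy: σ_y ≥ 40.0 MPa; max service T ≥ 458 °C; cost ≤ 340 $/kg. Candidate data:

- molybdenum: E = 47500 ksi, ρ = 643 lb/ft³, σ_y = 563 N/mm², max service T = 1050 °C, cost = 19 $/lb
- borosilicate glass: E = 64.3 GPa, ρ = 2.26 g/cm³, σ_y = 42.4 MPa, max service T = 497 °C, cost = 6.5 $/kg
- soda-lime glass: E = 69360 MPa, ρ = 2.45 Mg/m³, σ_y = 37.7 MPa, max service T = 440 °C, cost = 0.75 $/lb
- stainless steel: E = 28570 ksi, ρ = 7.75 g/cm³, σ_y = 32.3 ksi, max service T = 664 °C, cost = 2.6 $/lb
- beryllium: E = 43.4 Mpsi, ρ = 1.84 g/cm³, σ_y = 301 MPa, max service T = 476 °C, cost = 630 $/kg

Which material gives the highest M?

borosilicate glass

Screen on constraints: σ_y ≥ 40.0 MPa; max service T ≥ 458 °C; cost ≤ 340 $/kg. Survivors: molybdenum, borosilicate glass, stainless steel.
Convert each candidate to consistent units, then evaluate M:
  molybdenum: E = 327.5 GPa, ρ = 10300 kg/m³
  borosilicate glass: E = 64.30 GPa, ρ = 2260 kg/m³
  stainless steel: E = 197.0 GPa, ρ = 7750 kg/m³
  borosilicate glass: M = 1.77×10⁻³
  stainless steel: M = 0.751×10⁻³
  molybdenum: M = 0.669×10⁻³
Highest index: borosilicate glass.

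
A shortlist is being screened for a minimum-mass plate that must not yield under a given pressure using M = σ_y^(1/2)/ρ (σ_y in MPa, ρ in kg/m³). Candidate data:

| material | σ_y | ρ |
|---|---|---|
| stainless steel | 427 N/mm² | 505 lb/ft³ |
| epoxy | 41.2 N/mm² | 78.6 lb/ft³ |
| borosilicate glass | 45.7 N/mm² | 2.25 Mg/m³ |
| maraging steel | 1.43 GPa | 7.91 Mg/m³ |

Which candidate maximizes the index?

epoxy

Putting every candidate on a common basis:
  stainless steel: σ_y = 427.0 MPa, ρ = 8089 kg/m³
  epoxy: σ_y = 41.20 MPa, ρ = 1259 kg/m³
  borosilicate glass: σ_y = 45.70 MPa, ρ = 2250 kg/m³
  maraging steel: σ_y = 1430 MPa, ρ = 7910 kg/m³
  epoxy: M = 5.10×10⁻³
  maraging steel: M = 4.78×10⁻³
  borosilicate glass: M = 3.00×10⁻³
  stainless steel: M = 2.55×10⁻³
Epoxy ranks first.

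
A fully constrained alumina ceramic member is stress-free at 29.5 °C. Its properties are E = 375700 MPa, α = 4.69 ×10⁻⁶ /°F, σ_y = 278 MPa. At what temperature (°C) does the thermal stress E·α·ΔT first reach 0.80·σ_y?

E = 375700 MPa = 375.7 GPa.
α = 4.69×10⁻⁶/°F × 9/5 = 8.44×10⁻⁶/K.
E·α·ΔT = 222.4 MPa ⇒ ΔT = 222.4 / (375.7×10³ × 8.44×10⁻⁶) = 70.12 K.
T = 29.5 + 70.12 = 99.62 °C.

99.6 °C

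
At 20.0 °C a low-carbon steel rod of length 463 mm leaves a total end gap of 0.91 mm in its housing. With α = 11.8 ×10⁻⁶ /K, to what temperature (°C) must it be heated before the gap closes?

α·L₀·ΔT = 0.91 mm ⇒ ΔT = 0.91 / (11.8×10⁻⁶ × 463.0) = 166.6 K.
T = 20.0 + 166.6 = 186.6 °C.

187 °C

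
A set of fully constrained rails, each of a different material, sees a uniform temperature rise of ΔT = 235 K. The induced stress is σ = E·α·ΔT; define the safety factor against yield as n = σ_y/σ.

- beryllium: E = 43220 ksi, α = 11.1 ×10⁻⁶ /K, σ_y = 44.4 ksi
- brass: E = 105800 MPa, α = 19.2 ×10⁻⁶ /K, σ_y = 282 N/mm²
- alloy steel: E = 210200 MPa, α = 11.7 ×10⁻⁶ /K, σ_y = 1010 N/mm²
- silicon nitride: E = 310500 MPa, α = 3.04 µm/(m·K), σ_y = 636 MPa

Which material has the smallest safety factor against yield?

beryllium

Converting E to GPa, α to ×10⁻⁶/K, σ_y to MPa, then σ and n for each:
  beryllium: E = 298.0, α = 11.1, σ_y = 306.1 → σ = 777 MPa, n = 0.394
  brass: E = 105.8, α = 19.2, σ_y = 282.0 → σ = 477 MPa, n = 0.591
  alloy steel: E = 210.2, α = 11.7, σ_y = 1010 → σ = 578 MPa, n = 1.75
  silicon nitride: E = 310.5, α = 3.04, σ_y = 636.0 → σ = 222 MPa, n = 2.87
Beryllium has the lowest safety factor, n = 0.394.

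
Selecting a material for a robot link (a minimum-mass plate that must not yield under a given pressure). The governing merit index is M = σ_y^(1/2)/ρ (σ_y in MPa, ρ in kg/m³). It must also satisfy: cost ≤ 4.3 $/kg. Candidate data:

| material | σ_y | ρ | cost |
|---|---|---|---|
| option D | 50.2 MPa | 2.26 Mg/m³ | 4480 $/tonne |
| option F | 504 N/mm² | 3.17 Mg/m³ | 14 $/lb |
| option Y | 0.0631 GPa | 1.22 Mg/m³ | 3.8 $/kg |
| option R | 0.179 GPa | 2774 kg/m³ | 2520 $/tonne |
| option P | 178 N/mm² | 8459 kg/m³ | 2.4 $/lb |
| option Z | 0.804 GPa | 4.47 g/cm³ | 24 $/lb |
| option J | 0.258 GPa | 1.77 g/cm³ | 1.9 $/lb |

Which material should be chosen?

option J

Screen on constraints: cost ≤ 4.3 $/kg. Survivors: option Y, option R, option J.
After converting to SI:
  option Y: σ_y = 63.10 MPa, ρ = 1220 kg/m³
  option R: σ_y = 179.0 MPa, ρ = 2774 kg/m³
  option J: σ_y = 258.0 MPa, ρ = 1770 kg/m³
  option J: M = 9.07×10⁻³
  option Y: M = 6.51×10⁻³
  option R: M = 4.82×10⁻³
Highest index: option J.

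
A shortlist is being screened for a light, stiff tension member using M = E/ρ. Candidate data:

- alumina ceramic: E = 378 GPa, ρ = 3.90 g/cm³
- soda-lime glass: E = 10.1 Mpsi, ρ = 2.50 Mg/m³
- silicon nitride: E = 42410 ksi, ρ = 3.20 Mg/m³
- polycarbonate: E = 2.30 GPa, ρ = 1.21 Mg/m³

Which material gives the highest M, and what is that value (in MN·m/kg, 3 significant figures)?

Normalizing units and computing the index:
  alumina ceramic: E = 378.0 GPa, ρ = 3900 kg/m³
  soda-lime glass: E = 69.64 GPa, ρ = 2500 kg/m³
  silicon nitride: E = 292.4 GPa, ρ = 3200 kg/m³
  polycarbonate: E = 2.300 GPa, ρ = 1210 kg/m³
  alumina ceramic: M = 96.9 MN·m/kg
  silicon nitride: M = 91.4 MN·m/kg
  soda-lime glass: M = 27.9 MN·m/kg
  polycarbonate: M = 1.90 MN·m/kg
The maximum is for alumina ceramic.

alumina ceramic, M = 96.9 MN·m/kg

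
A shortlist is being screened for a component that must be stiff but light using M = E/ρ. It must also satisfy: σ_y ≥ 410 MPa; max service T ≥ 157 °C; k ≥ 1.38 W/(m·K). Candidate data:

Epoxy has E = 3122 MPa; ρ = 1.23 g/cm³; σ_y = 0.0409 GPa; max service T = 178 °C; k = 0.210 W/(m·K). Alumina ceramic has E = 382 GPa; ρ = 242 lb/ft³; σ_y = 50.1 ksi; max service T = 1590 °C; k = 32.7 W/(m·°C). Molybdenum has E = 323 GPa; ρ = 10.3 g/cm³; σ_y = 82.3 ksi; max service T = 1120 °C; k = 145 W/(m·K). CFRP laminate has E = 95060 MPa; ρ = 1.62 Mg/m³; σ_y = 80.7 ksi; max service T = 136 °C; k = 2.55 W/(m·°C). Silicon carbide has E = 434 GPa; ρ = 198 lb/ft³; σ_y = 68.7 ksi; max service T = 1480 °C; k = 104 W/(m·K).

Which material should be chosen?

Screen on constraints: σ_y ≥ 410 MPa; max service T ≥ 157 °C; k ≥ 1.38 W/(m·K). Survivors: molybdenum, silicon carbide.
Putting every candidate on a common basis:
  molybdenum: E = 323.0 GPa, ρ = 10300 kg/m³
  silicon carbide: E = 434.0 GPa, ρ = 3172 kg/m³
  silicon carbide: M = 137 MN·m/kg
  molybdenum: M = 31.4 MN·m/kg
Highest index: silicon carbide.

silicon carbide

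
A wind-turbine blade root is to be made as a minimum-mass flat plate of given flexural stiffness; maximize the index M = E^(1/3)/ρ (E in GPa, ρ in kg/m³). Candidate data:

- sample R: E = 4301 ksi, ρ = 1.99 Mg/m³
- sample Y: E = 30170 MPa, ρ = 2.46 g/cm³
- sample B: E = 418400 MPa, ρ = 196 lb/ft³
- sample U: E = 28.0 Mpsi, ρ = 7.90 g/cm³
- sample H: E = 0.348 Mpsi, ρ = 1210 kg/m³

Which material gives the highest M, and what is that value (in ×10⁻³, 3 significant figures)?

sample B, M = 2.38×10⁻³

After converting to SI:
  sample R: E = 29.65 GPa, ρ = 1990 kg/m³
  sample Y: E = 30.17 GPa, ρ = 2460 kg/m³
  sample B: E = 418.4 GPa, ρ = 3140 kg/m³
  sample U: E = 193.1 GPa, ρ = 7900 kg/m³
  sample H: E = 2.399 GPa, ρ = 1210 kg/m³
  sample B: M = 2.38×10⁻³
  sample R: M = 1.56×10⁻³
  sample Y: M = 1.27×10⁻³
  sample H: M = 1.11×10⁻³
  sample U: M = 0.732×10⁻³
Sample B ranks first.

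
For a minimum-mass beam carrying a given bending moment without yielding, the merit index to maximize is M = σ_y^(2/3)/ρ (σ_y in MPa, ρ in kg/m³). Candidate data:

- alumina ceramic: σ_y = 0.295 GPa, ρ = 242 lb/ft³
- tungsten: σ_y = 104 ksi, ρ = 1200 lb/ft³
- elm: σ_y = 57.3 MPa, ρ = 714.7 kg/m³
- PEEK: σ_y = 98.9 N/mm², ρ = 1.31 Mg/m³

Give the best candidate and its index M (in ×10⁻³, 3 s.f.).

elm, M = 20.8×10⁻³

After converting to SI:
  alumina ceramic: σ_y = 295.0 MPa, ρ = 3876 kg/m³
  tungsten: σ_y = 717.1 MPa, ρ = 19220 kg/m³
  elm: σ_y = 57.30 MPa, ρ = 714.7 kg/m³
  PEEK: σ_y = 98.90 MPa, ρ = 1310 kg/m³
  elm: M = 20.8×10⁻³
  PEEK: M = 16.3×10⁻³
  alumina ceramic: M = 11.4×10⁻³
  tungsten: M = 4.17×10⁻³
Elm has the largest M.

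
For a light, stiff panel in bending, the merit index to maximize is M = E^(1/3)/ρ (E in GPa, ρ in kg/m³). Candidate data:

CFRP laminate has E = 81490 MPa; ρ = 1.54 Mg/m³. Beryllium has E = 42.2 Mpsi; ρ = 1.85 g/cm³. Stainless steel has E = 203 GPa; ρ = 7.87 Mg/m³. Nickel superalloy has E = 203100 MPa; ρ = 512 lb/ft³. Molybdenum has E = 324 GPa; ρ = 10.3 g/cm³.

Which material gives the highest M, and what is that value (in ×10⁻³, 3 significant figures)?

beryllium, M = 3.58×10⁻³

Normalizing units and computing the index:
  CFRP laminate: E = 81.49 GPa, ρ = 1540 kg/m³
  beryllium: E = 291.0 GPa, ρ = 1850 kg/m³
  stainless steel: E = 203.0 GPa, ρ = 7870 kg/m³
  nickel superalloy: E = 203.1 GPa, ρ = 8201 kg/m³
  molybdenum: E = 324.0 GPa, ρ = 10300 kg/m³
  beryllium: M = 3.58×10⁻³
  CFRP laminate: M = 2.82×10⁻³
  stainless steel: M = 0.747×10⁻³
  nickel superalloy: M = 0.717×10⁻³
  molybdenum: M = 0.667×10⁻³
Beryllium ranks first.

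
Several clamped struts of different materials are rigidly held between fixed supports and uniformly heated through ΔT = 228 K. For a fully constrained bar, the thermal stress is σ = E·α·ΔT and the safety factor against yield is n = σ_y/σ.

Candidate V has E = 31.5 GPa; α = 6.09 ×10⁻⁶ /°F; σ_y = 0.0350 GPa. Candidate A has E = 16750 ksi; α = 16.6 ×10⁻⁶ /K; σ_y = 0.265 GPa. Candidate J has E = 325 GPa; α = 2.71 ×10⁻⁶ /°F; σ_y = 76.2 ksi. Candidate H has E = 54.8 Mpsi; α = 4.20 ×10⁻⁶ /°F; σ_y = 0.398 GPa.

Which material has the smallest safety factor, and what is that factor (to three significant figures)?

candidate V, n = 0.445

With everything in SI (GPa, ×10⁻⁶/K, MPa):
  candidate V: E = 31.50, α = 11.0, σ_y = 35.00 → σ = 78.7 MPa, n = 0.445
  candidate A: E = 115.5, α = 16.6, σ_y = 265.0 → σ = 437 MPa, n = 0.606
  candidate J: E = 325.0, α = 4.88, σ_y = 525.4 → σ = 361 MPa, n = 1.45
  candidate H: E = 377.8, α = 7.56, σ_y = 398.0 → σ = 651 MPa, n = 0.611
The minimum is candidate V at n = 0.445.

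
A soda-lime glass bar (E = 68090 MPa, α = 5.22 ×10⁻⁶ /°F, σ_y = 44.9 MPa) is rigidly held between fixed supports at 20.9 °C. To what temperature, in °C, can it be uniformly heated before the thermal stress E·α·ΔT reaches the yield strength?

91.1 °C

E = 68090 MPa = 68.09 GPa.
α = 5.22×10⁻⁶/°F × 9/5 = 9.40×10⁻⁶/K.
E·α·ΔT = 44.90 MPa ⇒ ΔT = 44.90 / (68.09×10³ × 9.40×10⁻⁶) = 70.18 K.
T = 20.9 + 70.18 = 91.08 °C.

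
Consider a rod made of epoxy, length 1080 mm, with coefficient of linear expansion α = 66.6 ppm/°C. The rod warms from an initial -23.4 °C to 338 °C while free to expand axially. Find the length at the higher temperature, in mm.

ΔT = 338 − (-23.4) = 361.4 K.
ΔL = α·L₀·ΔT = 66.6×10⁻⁶ × 1080 mm × 361.4 K = 26.0 mm.
L = L₀ + ΔL = 1080 + 26.0 = 1106.0 mm.

1106.0 mm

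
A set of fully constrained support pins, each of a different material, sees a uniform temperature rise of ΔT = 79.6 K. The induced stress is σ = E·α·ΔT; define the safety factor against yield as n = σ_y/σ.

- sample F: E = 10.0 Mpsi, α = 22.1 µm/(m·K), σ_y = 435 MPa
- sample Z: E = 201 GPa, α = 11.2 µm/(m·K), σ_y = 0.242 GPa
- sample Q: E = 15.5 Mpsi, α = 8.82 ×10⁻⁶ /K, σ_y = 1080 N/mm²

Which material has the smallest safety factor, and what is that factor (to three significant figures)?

sample Z, n = 1.35

Per material, after unit conversion:
  sample F: E = 68.95, α = 22.1, σ_y = 435.0 → σ = 121 MPa, n = 3.59
  sample Z: E = 201.0, α = 11.2, σ_y = 242.0 → σ = 179 MPa, n = 1.35
  sample Q: E = 106.9, α = 8.82, σ_y = 1080 → σ = 75.0 MPa, n = 14.4
Sample Z has the lowest safety factor, n = 1.35.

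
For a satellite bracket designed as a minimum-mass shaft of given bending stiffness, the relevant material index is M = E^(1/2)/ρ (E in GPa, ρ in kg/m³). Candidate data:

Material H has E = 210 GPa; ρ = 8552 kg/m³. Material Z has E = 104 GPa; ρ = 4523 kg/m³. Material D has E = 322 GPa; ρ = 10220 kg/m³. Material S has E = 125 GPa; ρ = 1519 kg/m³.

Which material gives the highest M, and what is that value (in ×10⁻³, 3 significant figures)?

Evaluate M for each candidate:
  material S: M = 7.36×10⁻³
  material Z: M = 2.25×10⁻³
  material D: M = 1.76×10⁻³
  material H: M = 1.69×10⁻³
The maximum is for material S.

material S, M = 7.36×10⁻³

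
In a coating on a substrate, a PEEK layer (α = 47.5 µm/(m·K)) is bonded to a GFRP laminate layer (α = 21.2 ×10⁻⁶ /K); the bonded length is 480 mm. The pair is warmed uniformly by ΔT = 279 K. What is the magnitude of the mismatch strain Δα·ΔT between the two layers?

7.34×10⁻³

Δα = |47.5 − 21.2|×10⁻⁶/K = 26.3×10⁻⁶/K.
Mismatch strain = Δα·ΔT = 26.3×10⁻⁶ × 279.0 = 7.34×10⁻³.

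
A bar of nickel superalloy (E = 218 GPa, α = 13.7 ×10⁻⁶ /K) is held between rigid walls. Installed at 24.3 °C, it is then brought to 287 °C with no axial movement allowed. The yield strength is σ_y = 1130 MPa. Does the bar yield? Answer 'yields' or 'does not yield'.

does not yield

ΔT = 262.7 K. Constrained thermal stress σ = E·α·ΔT = 218.0×10³ MPa × 13.7×10⁻⁶ × 262.7 = 785 MPa (compressive).
Compare to σ_y = 1130 MPa: σ < σ_y, so it does not yield.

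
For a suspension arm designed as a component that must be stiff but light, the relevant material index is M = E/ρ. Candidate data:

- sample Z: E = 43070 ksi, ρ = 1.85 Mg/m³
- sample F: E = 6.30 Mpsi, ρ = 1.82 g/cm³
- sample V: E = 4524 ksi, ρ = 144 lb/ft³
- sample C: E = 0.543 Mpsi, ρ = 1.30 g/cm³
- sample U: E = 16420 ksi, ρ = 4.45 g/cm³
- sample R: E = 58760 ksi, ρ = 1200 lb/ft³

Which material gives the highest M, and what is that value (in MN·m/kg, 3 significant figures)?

sample Z, M = 161 MN·m/kg

After converting to SI:
  sample Z: E = 297.0 GPa, ρ = 1850 kg/m³
  sample F: E = 43.44 GPa, ρ = 1820 kg/m³
  sample V: E = 31.19 GPa, ρ = 2307 kg/m³
  sample C: E = 3.744 GPa, ρ = 1300 kg/m³
  sample U: E = 113.2 GPa, ρ = 4450 kg/m³
  sample R: E = 405.1 GPa, ρ = 19220 kg/m³
  sample Z: M = 161 MN·m/kg
  sample U: M = 25.4 MN·m/kg
  sample F: M = 23.9 MN·m/kg
  sample R: M = 21.1 MN·m/kg
  sample V: M = 13.5 MN·m/kg
  sample C: M = 2.88 MN·m/kg
Highest index: sample Z.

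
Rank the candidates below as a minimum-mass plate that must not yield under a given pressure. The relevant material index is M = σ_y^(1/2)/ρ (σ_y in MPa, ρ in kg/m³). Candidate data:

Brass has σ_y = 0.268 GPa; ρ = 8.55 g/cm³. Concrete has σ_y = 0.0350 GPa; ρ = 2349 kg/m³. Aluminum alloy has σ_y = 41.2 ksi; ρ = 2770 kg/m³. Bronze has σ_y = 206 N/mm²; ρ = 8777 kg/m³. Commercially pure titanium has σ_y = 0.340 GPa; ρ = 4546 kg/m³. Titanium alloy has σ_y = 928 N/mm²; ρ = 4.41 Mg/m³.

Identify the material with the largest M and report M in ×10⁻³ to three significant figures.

titanium alloy, M = 6.91×10⁻³

Normalizing units and computing the index:
  brass: σ_y = 268.0 MPa, ρ = 8550 kg/m³
  concrete: σ_y = 35.00 MPa, ρ = 2349 kg/m³
  aluminum alloy: σ_y = 284.1 MPa, ρ = 2770 kg/m³
  bronze: σ_y = 206.0 MPa, ρ = 8777 kg/m³
  commercially pure titanium: σ_y = 340.0 MPa, ρ = 4546 kg/m³
  titanium alloy: σ_y = 928.0 MPa, ρ = 4410 kg/m³
  titanium alloy: M = 6.91×10⁻³
  aluminum alloy: M = 6.08×10⁻³
  commercially pure titanium: M = 4.06×10⁻³
  concrete: M = 2.52×10⁻³
  brass: M = 1.91×10⁻³
  bronze: M = 1.64×10⁻³
The maximum is for titanium alloy.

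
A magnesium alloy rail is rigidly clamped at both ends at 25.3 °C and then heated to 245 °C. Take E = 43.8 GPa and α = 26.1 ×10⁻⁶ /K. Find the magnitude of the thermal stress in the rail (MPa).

251 MPa

ΔT = 219.7 K. Constrained thermal stress σ = E·α·ΔT = 43.80×10³ MPa × 26.1×10⁻⁶ × 219.7 = 251 MPa (compressive).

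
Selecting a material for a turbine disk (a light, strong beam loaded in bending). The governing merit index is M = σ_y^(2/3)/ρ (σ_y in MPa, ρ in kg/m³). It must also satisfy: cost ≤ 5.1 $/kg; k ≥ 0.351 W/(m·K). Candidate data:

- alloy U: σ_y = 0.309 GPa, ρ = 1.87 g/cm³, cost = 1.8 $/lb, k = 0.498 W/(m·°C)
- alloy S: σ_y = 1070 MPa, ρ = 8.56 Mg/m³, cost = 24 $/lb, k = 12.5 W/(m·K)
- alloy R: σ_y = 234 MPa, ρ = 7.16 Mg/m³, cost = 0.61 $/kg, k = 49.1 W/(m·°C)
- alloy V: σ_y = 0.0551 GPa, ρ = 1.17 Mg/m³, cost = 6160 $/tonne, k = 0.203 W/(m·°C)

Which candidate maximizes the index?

alloy U

Screen on constraints: cost ≤ 5.1 $/kg; k ≥ 0.351 W/(m·K). Survivors: alloy U, alloy R.
Convert each candidate to consistent units, then evaluate M:
  alloy U: σ_y = 309.0 MPa, ρ = 1870 kg/m³
  alloy R: σ_y = 234.0 MPa, ρ = 7160 kg/m³
  alloy U: M = 24.4×10⁻³
  alloy R: M = 5.30×10⁻³
Alloy U ranks first.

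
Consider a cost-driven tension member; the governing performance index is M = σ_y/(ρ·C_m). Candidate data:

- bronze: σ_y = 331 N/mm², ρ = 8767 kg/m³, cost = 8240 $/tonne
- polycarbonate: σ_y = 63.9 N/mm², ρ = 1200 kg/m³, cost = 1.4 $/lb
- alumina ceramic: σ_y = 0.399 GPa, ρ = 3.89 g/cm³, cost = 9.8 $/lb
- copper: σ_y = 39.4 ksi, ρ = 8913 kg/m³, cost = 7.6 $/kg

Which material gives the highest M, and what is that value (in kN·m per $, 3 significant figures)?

After converting to SI:
  bronze: σ_y = 331.0 MPa, ρ = 8767 kg/m³, cost = 8.240 $/kg
  polycarbonate: σ_y = 63.90 MPa, ρ = 1200 kg/m³, cost = 3.086 $/kg
  alumina ceramic: σ_y = 399.0 MPa, ρ = 3890 kg/m³, cost = 21.60 $/kg
  copper: σ_y = 271.7 MPa, ρ = 8913 kg/m³, cost = 7.600 $/kg
  polycarbonate: M = 17.3 kN·m per $
  alumina ceramic: M = 4.75 kN·m per $
  bronze: M = 4.58 kN·m per $
  copper: M = 4.01 kN·m per $
Polycarbonate has the largest M.

polycarbonate, M = 17.3 kN·m per $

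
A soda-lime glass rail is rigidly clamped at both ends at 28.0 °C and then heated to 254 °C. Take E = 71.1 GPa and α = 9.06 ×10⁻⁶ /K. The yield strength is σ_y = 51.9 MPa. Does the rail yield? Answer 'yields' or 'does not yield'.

yields

ΔT = 226.0 K. Constrained thermal stress σ = E·α·ΔT = 71.10×10³ MPa × 9.06×10⁻⁶ × 226.0 = 146 MPa (compressive).
Compare to σ_y = 51.9 MPa: σ ≥ σ_y, so it yields.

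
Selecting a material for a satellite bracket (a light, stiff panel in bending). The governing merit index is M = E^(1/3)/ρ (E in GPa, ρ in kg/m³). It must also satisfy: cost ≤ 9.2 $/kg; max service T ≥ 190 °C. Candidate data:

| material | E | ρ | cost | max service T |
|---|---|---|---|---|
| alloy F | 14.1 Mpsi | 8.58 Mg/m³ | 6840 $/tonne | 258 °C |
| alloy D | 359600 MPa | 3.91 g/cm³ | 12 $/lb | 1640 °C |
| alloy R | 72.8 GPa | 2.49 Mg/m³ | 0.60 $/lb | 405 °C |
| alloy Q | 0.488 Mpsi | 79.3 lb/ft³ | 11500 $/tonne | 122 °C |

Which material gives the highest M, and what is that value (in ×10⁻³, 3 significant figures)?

alloy R, M = 1.68×10⁻³

Screen on constraints: cost ≤ 9.2 $/kg; max service T ≥ 190 °C. Survivors: alloy F, alloy R.
In SI units:
  alloy F: E = 97.22 GPa, ρ = 8580 kg/m³
  alloy R: E = 72.80 GPa, ρ = 2490 kg/m³
  alloy R: M = 1.68×10⁻³
  alloy F: M = 0.536×10⁻³
The maximum is for alloy R.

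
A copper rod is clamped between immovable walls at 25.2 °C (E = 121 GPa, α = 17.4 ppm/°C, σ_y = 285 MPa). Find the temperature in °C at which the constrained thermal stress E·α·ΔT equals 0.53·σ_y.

96.9 °C

E·α·ΔT = 151.1 MPa ⇒ ΔT = 151.1 / (121.0×10³ × 17.4×10⁻⁶) = 71.74 K.
T = 25.2 + 71.74 = 96.94 °C.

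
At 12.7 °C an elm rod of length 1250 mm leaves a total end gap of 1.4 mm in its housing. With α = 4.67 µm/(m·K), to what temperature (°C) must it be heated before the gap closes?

253 °C

α·L₀·ΔT = 1.4 mm ⇒ ΔT = 1.4 / (4.67×10⁻⁶ × 1250.0) = 239.8 K.
T = 12.7 + 239.8 = 252.5 °C.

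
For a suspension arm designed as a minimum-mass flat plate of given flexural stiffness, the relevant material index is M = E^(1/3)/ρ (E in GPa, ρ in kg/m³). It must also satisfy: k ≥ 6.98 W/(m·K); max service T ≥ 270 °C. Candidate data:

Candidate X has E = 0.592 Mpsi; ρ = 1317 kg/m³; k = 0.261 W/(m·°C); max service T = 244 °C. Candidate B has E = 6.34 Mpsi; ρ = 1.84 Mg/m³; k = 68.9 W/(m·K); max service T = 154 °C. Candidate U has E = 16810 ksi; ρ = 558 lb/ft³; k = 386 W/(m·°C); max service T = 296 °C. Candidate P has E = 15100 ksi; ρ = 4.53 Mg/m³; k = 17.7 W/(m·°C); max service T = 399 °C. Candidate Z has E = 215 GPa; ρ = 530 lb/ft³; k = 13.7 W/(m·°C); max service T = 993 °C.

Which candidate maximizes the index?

candidate P

Screen on constraints: k ≥ 6.98 W/(m·K); max service T ≥ 270 °C. Survivors: candidate U, candidate P, candidate Z.
Putting every candidate on a common basis:
  candidate U: E = 115.9 GPa, ρ = 8938 kg/m³
  candidate P: E = 104.1 GPa, ρ = 4530 kg/m³
  candidate Z: E = 215.0 GPa, ρ = 8490 kg/m³
  candidate P: M = 1.04×10⁻³
  candidate Z: M = 0.706×10⁻³
  candidate U: M = 0.545×10⁻³
Candidate P ranks first.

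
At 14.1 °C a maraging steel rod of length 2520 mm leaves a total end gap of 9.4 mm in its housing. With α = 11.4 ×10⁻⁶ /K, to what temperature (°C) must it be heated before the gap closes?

341 °C

α·L₀·ΔT = 9.4 mm ⇒ ΔT = 9.4 / (11.4×10⁻⁶ × 2520.0) = 327.2 K.
T = 14.1 + 327.2 = 341.3 °C.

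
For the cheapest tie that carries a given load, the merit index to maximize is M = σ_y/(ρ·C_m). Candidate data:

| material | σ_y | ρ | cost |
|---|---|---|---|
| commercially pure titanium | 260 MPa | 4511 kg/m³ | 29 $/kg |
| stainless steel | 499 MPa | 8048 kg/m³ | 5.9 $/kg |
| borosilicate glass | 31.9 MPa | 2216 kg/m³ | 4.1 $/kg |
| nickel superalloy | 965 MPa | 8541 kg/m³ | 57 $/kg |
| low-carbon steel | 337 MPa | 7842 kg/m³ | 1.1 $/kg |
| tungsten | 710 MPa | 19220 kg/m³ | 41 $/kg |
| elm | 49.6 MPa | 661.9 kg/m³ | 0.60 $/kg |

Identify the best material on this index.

Evaluate M for each candidate:
  elm: M = 125 kN·m per $
  low-carbon steel: M = 39.1 kN·m per $
  stainless steel: M = 10.5 kN·m per $
  borosilicate glass: M = 3.51 kN·m per $
  commercially pure titanium: M = 1.99 kN·m per $
  nickel superalloy: M = 1.98 kN·m per $
  tungsten: M = 0.901 kN·m per $
Highest index: elm.

elm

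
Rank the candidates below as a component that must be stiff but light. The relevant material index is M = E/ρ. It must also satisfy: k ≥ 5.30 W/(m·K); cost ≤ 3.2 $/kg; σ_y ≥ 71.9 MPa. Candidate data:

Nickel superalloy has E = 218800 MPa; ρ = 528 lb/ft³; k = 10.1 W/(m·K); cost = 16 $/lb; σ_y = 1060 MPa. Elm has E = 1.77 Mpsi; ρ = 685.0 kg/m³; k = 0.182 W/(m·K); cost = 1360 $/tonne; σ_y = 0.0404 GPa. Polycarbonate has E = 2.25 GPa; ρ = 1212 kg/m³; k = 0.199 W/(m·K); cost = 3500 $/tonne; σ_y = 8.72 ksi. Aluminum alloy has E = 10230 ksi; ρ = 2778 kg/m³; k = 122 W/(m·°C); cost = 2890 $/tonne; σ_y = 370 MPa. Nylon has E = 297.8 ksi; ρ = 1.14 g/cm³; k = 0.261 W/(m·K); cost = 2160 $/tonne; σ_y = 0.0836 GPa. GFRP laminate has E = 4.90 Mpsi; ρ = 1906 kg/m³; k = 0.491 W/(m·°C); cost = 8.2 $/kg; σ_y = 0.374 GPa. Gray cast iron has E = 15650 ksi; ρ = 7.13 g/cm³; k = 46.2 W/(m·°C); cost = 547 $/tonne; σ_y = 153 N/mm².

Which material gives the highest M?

Screen on constraints: k ≥ 5.30 W/(m·K); cost ≤ 3.2 $/kg; σ_y ≥ 71.9 MPa. Survivors: aluminum alloy, gray cast iron.
Putting every candidate on a common basis:
  aluminum alloy: E = 70.53 GPa, ρ = 2778 kg/m³
  gray cast iron: E = 107.9 GPa, ρ = 7130 kg/m³
  aluminum alloy: M = 25.4 MN·m/kg
  gray cast iron: M = 15.1 MN·m/kg
The maximum is for aluminum alloy.

aluminum alloy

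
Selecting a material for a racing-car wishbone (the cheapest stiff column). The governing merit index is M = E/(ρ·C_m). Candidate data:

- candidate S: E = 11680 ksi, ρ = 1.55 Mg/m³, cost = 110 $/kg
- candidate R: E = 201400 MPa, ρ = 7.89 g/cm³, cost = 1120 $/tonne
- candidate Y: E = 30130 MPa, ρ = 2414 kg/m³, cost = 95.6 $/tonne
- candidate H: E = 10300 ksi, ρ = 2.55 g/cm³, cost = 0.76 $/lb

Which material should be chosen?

After converting to SI:
  candidate S: E = 80.53 GPa, ρ = 1550 kg/m³, cost = 110.0 $/kg
  candidate R: E = 201.4 GPa, ρ = 7890 kg/m³, cost = 1.120 $/kg
  candidate Y: E = 30.13 GPa, ρ = 2414 kg/m³, cost = 0.09560 $/kg
  candidate H: E = 71.02 GPa, ρ = 2550 kg/m³, cost = 1.675 $/kg
  candidate Y: M = 131 MN·m per $
  candidate R: M = 22.8 MN·m per $
  candidate H: M = 16.6 MN·m per $
  candidate S: M = 0.472 MN·m per $
The maximum is for candidate Y.

candidate Y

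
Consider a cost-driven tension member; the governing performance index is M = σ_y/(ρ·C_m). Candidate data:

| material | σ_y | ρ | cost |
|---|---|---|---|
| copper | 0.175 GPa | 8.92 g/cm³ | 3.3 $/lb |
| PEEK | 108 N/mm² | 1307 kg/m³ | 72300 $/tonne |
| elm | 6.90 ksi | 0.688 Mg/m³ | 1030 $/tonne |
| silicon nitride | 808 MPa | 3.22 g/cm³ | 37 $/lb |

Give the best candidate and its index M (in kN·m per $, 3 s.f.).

Putting every candidate on a common basis:
  copper: σ_y = 175.0 MPa, ρ = 8920 kg/m³, cost = 7.275 $/kg
  PEEK: σ_y = 108.0 MPa, ρ = 1307 kg/m³, cost = 72.30 $/kg
  elm: σ_y = 47.57 MPa, ρ = 688.0 kg/m³, cost = 1.030 $/kg
  silicon nitride: σ_y = 808.0 MPa, ρ = 3220 kg/m³, cost = 81.57 $/kg
  elm: M = 67.1 kN·m per $
  silicon nitride: M = 3.08 kN·m per $
  copper: M = 2.70 kN·m per $
  PEEK: M = 1.14 kN·m per $
Highest index: elm.

elm, M = 67.1 kN·m per $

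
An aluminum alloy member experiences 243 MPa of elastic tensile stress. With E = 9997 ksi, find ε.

E = 9997 ksi = 68.93 GPa = 68930 MPa.
ε = σ/E = 243 / 68930 = 3.53×10⁻³.

3.53×10⁻³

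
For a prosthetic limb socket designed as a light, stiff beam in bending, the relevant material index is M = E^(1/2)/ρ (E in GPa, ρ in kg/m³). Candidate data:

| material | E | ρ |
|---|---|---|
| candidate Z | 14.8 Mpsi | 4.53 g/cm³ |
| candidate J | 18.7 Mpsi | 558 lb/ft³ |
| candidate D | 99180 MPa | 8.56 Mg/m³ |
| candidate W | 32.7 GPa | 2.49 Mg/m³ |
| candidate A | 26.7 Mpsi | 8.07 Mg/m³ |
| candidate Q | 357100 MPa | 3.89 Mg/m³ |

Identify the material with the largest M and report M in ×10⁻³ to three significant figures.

In SI units:
  candidate Z: E = 102.0 GPa, ρ = 4530 kg/m³
  candidate J: E = 128.9 GPa, ρ = 8938 kg/m³
  candidate D: E = 99.18 GPa, ρ = 8560 kg/m³
  candidate W: E = 32.70 GPa, ρ = 2490 kg/m³
  candidate A: E = 184.1 GPa, ρ = 8070 kg/m³
  candidate Q: E = 357.1 GPa, ρ = 3890 kg/m³
  candidate Q: M = 4.86×10⁻³
  candidate W: M = 2.30×10⁻³
  candidate Z: M = 2.23×10⁻³
  candidate A: M = 1.68×10⁻³
  candidate J: M = 1.27×10⁻³
  candidate D: M = 1.16×10⁻³
The maximum is for candidate Q.

candidate Q, M = 4.86×10⁻³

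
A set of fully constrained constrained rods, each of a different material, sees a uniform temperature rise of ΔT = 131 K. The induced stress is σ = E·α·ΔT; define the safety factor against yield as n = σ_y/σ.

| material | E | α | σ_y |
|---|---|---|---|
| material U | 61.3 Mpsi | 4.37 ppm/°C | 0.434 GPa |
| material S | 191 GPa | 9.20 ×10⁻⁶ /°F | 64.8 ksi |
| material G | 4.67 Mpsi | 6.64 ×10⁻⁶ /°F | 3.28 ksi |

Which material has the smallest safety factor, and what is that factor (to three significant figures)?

material G, n = 0.449

Converting E to GPa, α to ×10⁻⁶/K, σ_y to MPa, then σ and n for each:
  material U: E = 422.6, α = 4.37, σ_y = 434.0 → σ = 242 MPa, n = 1.79
  material S: E = 191.0, α = 16.6, σ_y = 446.8 → σ = 414 MPa, n = 1.08
  material G: E = 32.20, α = 12.0, σ_y = 22.61 → σ = 50.4 MPa, n = 0.449
The minimum is material G at n = 0.449.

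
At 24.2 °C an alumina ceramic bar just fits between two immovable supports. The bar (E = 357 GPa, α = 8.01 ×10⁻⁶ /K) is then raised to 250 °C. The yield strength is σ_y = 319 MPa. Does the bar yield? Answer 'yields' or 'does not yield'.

yields

ΔT = 225.8 K. Constrained thermal stress σ = E·α·ΔT = 357.0×10³ MPa × 8.01×10⁻⁶ × 225.8 = 646 MPa (compressive).
Compare to σ_y = 319 MPa: σ ≥ σ_y, so it yields.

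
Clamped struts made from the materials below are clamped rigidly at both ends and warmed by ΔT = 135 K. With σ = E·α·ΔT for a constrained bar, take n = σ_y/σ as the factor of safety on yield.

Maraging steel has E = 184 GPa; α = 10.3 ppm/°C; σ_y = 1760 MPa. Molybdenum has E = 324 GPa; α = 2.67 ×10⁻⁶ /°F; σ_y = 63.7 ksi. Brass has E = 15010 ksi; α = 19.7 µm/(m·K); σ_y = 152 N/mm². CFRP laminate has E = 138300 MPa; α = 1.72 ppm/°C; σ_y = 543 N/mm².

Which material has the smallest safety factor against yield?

Per material, after unit conversion:
  maraging steel: E = 184.0, α = 10.3, σ_y = 1760 → σ = 256 MPa, n = 6.88
  molybdenum: E = 324.0, α = 4.81, σ_y = 439.2 → σ = 210 MPa, n = 2.09
  brass: E = 103.5, α = 19.7, σ_y = 152.0 → σ = 275 MPa, n = 0.552
  CFRP laminate: E = 138.3, α = 1.72, σ_y = 543.0 → σ = 32.1 MPa, n = 16.9
The minimum is brass at n = 0.552.

brass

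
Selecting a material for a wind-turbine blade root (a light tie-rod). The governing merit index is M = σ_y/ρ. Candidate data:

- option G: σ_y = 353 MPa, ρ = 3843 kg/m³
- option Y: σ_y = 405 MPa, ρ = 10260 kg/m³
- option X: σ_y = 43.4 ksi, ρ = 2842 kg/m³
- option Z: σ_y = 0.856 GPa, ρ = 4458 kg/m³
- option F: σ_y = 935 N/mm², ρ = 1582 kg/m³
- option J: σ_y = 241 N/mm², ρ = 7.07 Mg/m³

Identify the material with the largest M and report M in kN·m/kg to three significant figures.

option F, M = 591 kN·m/kg

Normalizing units and computing the index:
  option G: σ_y = 353.0 MPa, ρ = 3843 kg/m³
  option Y: σ_y = 405.0 MPa, ρ = 10260 kg/m³
  option X: σ_y = 299.2 MPa, ρ = 2842 kg/m³
  option Z: σ_y = 856.0 MPa, ρ = 4458 kg/m³
  option F: σ_y = 935.0 MPa, ρ = 1582 kg/m³
  option J: σ_y = 241.0 MPa, ρ = 7070 kg/m³
  option F: M = 591 kN·m/kg
  option Z: M = 192 kN·m/kg
  option X: M = 105 kN·m/kg
  option G: M = 91.9 kN·m/kg
  option Y: M = 39.5 kN·m/kg
  option J: M = 34.1 kN·m/kg
Option F has the largest M.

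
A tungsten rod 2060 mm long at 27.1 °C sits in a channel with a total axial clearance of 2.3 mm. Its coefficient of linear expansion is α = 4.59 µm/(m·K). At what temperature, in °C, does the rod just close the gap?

270 °C

α·L₀·ΔT = 2.3 mm ⇒ ΔT = 2.3 / (4.59×10⁻⁶ × 2060.0) = 243.2 K.
T = 27.1 + 243.2 = 270.3 °C.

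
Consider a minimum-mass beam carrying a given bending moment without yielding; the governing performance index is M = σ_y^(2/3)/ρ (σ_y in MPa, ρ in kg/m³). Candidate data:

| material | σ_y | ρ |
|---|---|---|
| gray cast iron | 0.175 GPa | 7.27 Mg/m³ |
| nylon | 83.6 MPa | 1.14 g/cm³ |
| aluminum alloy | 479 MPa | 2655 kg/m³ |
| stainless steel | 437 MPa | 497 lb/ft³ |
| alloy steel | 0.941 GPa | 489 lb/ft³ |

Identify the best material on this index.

aluminum alloy

After converting to SI:
  gray cast iron: σ_y = 175.0 MPa, ρ = 7270 kg/m³
  nylon: σ_y = 83.60 MPa, ρ = 1140 kg/m³
  aluminum alloy: σ_y = 479.0 MPa, ρ = 2655 kg/m³
  stainless steel: σ_y = 437.0 MPa, ρ = 7961 kg/m³
  alloy steel: σ_y = 941.0 MPa, ρ = 7833 kg/m³
  aluminum alloy: M = 23.1×10⁻³
  nylon: M = 16.8×10⁻³
  alloy steel: M = 12.3×10⁻³
  stainless steel: M = 7.23×10⁻³
  gray cast iron: M = 4.30×10⁻³
Aluminum alloy has the largest M.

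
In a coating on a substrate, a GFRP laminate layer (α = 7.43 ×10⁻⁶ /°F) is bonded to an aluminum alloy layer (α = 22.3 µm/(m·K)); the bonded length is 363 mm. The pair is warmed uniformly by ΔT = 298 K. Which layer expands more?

aluminum alloy

GFRP laminate: α = 7.43×10⁻⁶/°F × 9/5 = 13.4×10⁻⁶/K.
α(GFRP laminate) = 13.4×10⁻⁶/K vs α(aluminum alloy) = 22.3×10⁻⁶/K.
Higher α expands more for the same ΔT: aluminum alloy.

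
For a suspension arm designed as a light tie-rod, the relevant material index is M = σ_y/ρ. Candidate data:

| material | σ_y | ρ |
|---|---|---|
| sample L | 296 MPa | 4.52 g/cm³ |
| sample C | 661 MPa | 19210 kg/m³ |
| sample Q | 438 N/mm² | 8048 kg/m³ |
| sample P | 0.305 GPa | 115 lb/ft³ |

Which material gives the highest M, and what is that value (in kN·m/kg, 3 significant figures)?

Convert each candidate to consistent units, then evaluate M:
  sample L: σ_y = 296.0 MPa, ρ = 4520 kg/m³
  sample C: σ_y = 661.0 MPa, ρ = 19210 kg/m³
  sample Q: σ_y = 438.0 MPa, ρ = 8048 kg/m³
  sample P: σ_y = 305.0 MPa, ρ = 1842 kg/m³
  sample P: M = 166 kN·m/kg
  sample L: M = 65.5 kN·m/kg
  sample Q: M = 54.4 kN·m/kg
  sample C: M = 34.4 kN·m/kg
The maximum is for sample P.

sample P, M = 166 kN·m/kg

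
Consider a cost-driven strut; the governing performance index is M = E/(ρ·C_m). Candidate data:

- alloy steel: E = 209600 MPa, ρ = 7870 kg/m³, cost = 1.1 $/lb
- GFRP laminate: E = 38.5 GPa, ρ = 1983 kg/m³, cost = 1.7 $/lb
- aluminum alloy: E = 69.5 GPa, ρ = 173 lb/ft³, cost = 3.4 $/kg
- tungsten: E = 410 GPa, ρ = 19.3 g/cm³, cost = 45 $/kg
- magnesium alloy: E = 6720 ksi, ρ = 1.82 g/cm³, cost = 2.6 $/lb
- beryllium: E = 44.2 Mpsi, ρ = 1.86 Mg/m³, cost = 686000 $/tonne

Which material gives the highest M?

alloy steel

In SI units:
  alloy steel: E = 209.6 GPa, ρ = 7870 kg/m³, cost = 2.425 $/kg
  GFRP laminate: E = 38.50 GPa, ρ = 1983 kg/m³, cost = 3.748 $/kg
  aluminum alloy: E = 69.50 GPa, ρ = 2771 kg/m³, cost = 3.400 $/kg
  tungsten: E = 410.0 GPa, ρ = 19300 kg/m³, cost = 45.00 $/kg
  magnesium alloy: E = 46.33 GPa, ρ = 1820 kg/m³, cost = 5.732 $/kg
  beryllium: E = 304.7 GPa, ρ = 1860 kg/m³, cost = 686.0 $/kg
  alloy steel: M = 11.0 MN·m per $
  aluminum alloy: M = 7.38 MN·m per $
  GFRP laminate: M = 5.18 MN·m per $
  magnesium alloy: M = 4.44 MN·m per $
  tungsten: M = 0.472 MN·m per $
  beryllium: M = 0.239 MN·m per $
The maximum is for alloy steel.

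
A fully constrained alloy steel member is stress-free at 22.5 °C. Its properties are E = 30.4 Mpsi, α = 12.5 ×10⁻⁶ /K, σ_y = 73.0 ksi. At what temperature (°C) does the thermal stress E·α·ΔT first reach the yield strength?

215 °C

E = 30.4 Mpsi = 209.6 GPa.
σ_y = 73.0 ksi = 503.3 MPa.
E·α·ΔT = 503.3 MPa ⇒ ΔT = 503.3 / (209.6×10³ × 12.5×10⁻⁶) = 192.1 K.
T = 22.5 + 192.1 = 214.6 °C.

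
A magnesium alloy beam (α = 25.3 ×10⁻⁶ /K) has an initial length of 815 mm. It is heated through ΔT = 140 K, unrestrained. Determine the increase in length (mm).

2.89 mm

ΔL = α·L₀·ΔT = 25.3×10⁻⁶ × 815 mm × 140.0 K = 2.89 mm.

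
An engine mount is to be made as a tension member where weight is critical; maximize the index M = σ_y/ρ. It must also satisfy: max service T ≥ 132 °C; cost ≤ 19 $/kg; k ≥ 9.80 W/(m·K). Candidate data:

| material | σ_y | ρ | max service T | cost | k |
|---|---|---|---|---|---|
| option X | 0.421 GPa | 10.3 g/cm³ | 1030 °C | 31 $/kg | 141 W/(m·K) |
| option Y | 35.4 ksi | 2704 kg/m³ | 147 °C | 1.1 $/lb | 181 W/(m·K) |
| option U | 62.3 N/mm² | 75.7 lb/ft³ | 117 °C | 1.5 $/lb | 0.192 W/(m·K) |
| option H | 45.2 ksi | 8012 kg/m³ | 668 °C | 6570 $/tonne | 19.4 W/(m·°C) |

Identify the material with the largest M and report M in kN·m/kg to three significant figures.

Screen on constraints: max service T ≥ 132 °C; cost ≤ 19 $/kg; k ≥ 9.80 W/(m·K). Survivors: option Y, option H.
Normalizing units and computing the index:
  option Y: σ_y = 244.1 MPa, ρ = 2704 kg/m³
  option H: σ_y = 311.6 MPa, ρ = 8012 kg/m³
  option Y: M = 90.3 kN·m/kg
  option H: M = 38.9 kN·m/kg
Option Y has the largest M.

option Y, M = 90.3 kN·m/kg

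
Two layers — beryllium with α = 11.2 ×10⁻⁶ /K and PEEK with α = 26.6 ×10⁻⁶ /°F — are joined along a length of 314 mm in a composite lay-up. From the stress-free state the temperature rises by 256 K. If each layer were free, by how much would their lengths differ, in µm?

PEEK: α = 26.6×10⁻⁶/°F × 9/5 = 47.9×10⁻⁶/K.
Δα = |11.2 − 47.9|×10⁻⁶/K = 36.7×10⁻⁶/K.
ΔL_mismatch = Δα·L·ΔT = 36.7×10⁻⁶ × 314.0 mm × 256.0 K = 2950 µm.

2950 µm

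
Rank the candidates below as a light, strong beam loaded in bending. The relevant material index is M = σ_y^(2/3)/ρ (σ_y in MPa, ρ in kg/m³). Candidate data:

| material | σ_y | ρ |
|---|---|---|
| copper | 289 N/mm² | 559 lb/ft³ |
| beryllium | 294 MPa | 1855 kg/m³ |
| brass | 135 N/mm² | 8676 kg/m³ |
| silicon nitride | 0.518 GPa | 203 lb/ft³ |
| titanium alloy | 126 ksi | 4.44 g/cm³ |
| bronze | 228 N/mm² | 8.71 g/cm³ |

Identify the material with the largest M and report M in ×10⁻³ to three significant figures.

beryllium, M = 23.8×10⁻³

Convert each candidate to consistent units, then evaluate M:
  copper: σ_y = 289.0 MPa, ρ = 8954 kg/m³
  beryllium: σ_y = 294.0 MPa, ρ = 1855 kg/m³
  brass: σ_y = 135.0 MPa, ρ = 8676 kg/m³
  silicon nitride: σ_y = 518.0 MPa, ρ = 3252 kg/m³
  titanium alloy: σ_y = 868.7 MPa, ρ = 4440 kg/m³
  bronze: σ_y = 228.0 MPa, ρ = 8710 kg/m³
  beryllium: M = 23.8×10⁻³
  titanium alloy: M = 20.5×10⁻³
  silicon nitride: M = 19.8×10⁻³
  copper: M = 4.88×10⁻³
  bronze: M = 4.28×10⁻³
  brass: M = 3.03×10⁻³
Highest index: beryllium.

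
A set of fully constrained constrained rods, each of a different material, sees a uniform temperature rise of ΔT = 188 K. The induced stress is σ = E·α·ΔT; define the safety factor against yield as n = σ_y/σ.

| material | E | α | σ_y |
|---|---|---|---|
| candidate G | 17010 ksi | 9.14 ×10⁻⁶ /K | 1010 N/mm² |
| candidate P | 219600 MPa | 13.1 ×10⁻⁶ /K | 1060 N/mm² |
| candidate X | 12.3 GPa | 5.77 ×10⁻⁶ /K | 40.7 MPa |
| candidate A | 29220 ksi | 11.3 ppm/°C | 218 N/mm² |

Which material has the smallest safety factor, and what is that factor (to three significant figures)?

With everything in SI (GPa, ×10⁻⁶/K, MPa):
  candidate G: E = 117.3, α = 9.14, σ_y = 1010 → σ = 202 MPa, n = 5.01
  candidate P: E = 219.6, α = 13.1, σ_y = 1060 → σ = 541 MPa, n = 1.96
  candidate X: E = 12.30, α = 5.77, σ_y = 40.70 → σ = 13.3 MPa, n = 3.05
  candidate A: E = 201.5, α = 11.3, σ_y = 218.0 → σ = 428 MPa, n = 0.509
The minimum is candidate A at n = 0.509.

candidate A, n = 0.509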